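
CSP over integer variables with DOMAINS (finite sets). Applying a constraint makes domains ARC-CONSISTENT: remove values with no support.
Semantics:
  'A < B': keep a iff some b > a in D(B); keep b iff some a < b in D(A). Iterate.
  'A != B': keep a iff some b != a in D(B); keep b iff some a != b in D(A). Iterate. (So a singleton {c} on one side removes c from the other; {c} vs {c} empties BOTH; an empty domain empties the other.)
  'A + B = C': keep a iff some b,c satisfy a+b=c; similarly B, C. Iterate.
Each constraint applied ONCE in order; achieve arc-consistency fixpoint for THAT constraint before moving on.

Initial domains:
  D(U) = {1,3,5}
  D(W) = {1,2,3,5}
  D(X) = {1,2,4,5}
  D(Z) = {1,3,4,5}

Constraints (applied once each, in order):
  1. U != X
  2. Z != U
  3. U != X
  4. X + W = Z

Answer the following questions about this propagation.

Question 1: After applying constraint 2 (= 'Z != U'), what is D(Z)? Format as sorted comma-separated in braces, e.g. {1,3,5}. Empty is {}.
Answer: {1,3,4,5}

Derivation:
Constraint 1 (U != X) on D(U)={1,3,5} D(X)={1,2,4,5}: no change
Constraint 2 (Z != U) on D(Z)={1,3,4,5} D(U)={1,3,5}: no change
So after constraint 2: D(Z) = {1,3,4,5}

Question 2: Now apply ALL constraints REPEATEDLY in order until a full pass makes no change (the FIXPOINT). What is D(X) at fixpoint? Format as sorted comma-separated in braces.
pass 0 (initial): D(X)={1,2,4,5}
pass 1: W {1,2,3,5}->{1,2,3}; X {1,2,4,5}->{1,2,4}; Z {1,3,4,5}->{3,4,5}
pass 2: no change
Fixpoint after 2 passes: D(X) = {1,2,4}

Answer: {1,2,4}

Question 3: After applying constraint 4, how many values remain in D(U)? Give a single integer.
Constraint 1 (U != X) on D(U)={1,3,5} D(X)={1,2,4,5}: no change
Constraint 2 (Z != U) on D(Z)={1,3,4,5} D(U)={1,3,5}: no change
Constraint 3 (U != X) on D(U)={1,3,5} D(X)={1,2,4,5}: no change
Constraint 4 (X + W = Z) on D(X)={1,2,4,5} D(W)={1,2,3,5} D(Z)={1,3,4,5}: X {1,2,4,5}->{1,2,4}; W {1,2,3,5}->{1,2,3}; Z {1,3,4,5}->{3,4,5}
So after constraint 4: D(U)={1,3,5}, size = 3

Answer: 3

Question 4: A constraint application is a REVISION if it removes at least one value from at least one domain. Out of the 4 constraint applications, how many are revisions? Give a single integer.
Constraint 1 (U != X) on D(U)={1,3,5} D(X)={1,2,4,5}: no change => not a revision
Constraint 2 (Z != U) on D(Z)={1,3,4,5} D(U)={1,3,5}: no change => not a revision
Constraint 3 (U != X) on D(U)={1,3,5} D(X)={1,2,4,5}: no change => not a revision
Constraint 4 (X + W = Z) on D(X)={1,2,4,5} D(W)={1,2,3,5} D(Z)={1,3,4,5}: X {1,2,4,5}->{1,2,4}; W {1,2,3,5}->{1,2,3}; Z {1,3,4,5}->{3,4,5} => REVISION
Total revisions = 1

Answer: 1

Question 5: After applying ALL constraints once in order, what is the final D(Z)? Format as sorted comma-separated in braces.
Answer: {3,4,5}

Derivation:
Constraint 1 (U != X) on D(U)={1,3,5} D(X)={1,2,4,5}: no change
Constraint 2 (Z != U) on D(Z)={1,3,4,5} D(U)={1,3,5}: no change
Constraint 3 (U != X) on D(U)={1,3,5} D(X)={1,2,4,5}: no change
Constraint 4 (X + W = Z) on D(X)={1,2,4,5} D(W)={1,2,3,5} D(Z)={1,3,4,5}: X {1,2,4,5}->{1,2,4}; W {1,2,3,5}->{1,2,3}; Z {1,3,4,5}->{3,4,5}
So after all 4 constraints: D(Z) = {3,4,5}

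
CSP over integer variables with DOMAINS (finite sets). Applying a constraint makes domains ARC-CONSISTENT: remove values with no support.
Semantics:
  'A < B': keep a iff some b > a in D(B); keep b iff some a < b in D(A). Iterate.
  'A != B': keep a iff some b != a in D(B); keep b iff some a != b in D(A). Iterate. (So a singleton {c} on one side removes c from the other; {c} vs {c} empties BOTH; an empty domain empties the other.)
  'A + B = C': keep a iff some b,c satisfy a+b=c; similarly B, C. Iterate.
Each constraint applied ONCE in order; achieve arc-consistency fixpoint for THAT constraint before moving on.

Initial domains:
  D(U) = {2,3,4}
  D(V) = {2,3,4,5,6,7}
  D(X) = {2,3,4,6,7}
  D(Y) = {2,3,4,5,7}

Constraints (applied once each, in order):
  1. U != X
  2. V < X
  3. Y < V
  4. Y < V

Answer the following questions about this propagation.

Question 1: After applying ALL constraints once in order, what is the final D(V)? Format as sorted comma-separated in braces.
Constraint 1 (U != X) on D(U)={2,3,4} D(X)={2,3,4,6,7}: no change
Constraint 2 (V < X) on D(V)={2,3,4,5,6,7} D(X)={2,3,4,6,7}: V {2,3,4,5,6,7}->{2,3,4,5,6}; X {2,3,4,6,7}->{3,4,6,7}
Constraint 3 (Y < V) on D(Y)={2,3,4,5,7} D(V)={2,3,4,5,6}: Y {2,3,4,5,7}->{2,3,4,5}; V {2,3,4,5,6}->{3,4,5,6}
Constraint 4 (Y < V) on D(Y)={2,3,4,5} D(V)={3,4,5,6}: no change
So after all 4 constraints: D(V) = {3,4,5,6}

Answer: {3,4,5,6}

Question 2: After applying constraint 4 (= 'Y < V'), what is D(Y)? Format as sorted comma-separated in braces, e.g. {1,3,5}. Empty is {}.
Answer: {2,3,4,5}

Derivation:
Constraint 1 (U != X) on D(U)={2,3,4} D(X)={2,3,4,6,7}: no change
Constraint 2 (V < X) on D(V)={2,3,4,5,6,7} D(X)={2,3,4,6,7}: V {2,3,4,5,6,7}->{2,3,4,5,6}; X {2,3,4,6,7}->{3,4,6,7}
Constraint 3 (Y < V) on D(Y)={2,3,4,5,7} D(V)={2,3,4,5,6}: Y {2,3,4,5,7}->{2,3,4,5}; V {2,3,4,5,6}->{3,4,5,6}
Constraint 4 (Y < V) on D(Y)={2,3,4,5} D(V)={3,4,5,6}: no change
So after constraint 4: D(Y) = {2,3,4,5}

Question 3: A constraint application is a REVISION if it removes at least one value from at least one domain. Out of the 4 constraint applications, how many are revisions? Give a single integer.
Answer: 2

Derivation:
Constraint 1 (U != X) on D(U)={2,3,4} D(X)={2,3,4,6,7}: no change => not a revision
Constraint 2 (V < X) on D(V)={2,3,4,5,6,7} D(X)={2,3,4,6,7}: V {2,3,4,5,6,7}->{2,3,4,5,6}; X {2,3,4,6,7}->{3,4,6,7} => REVISION
Constraint 3 (Y < V) on D(Y)={2,3,4,5,7} D(V)={2,3,4,5,6}: Y {2,3,4,5,7}->{2,3,4,5}; V {2,3,4,5,6}->{3,4,5,6} => REVISION
Constraint 4 (Y < V) on D(Y)={2,3,4,5} D(V)={3,4,5,6}: no change => not a revision
Total revisions = 2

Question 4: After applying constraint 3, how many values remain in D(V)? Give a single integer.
Answer: 4

Derivation:
Constraint 1 (U != X) on D(U)={2,3,4} D(X)={2,3,4,6,7}: no change
Constraint 2 (V < X) on D(V)={2,3,4,5,6,7} D(X)={2,3,4,6,7}: V {2,3,4,5,6,7}->{2,3,4,5,6}; X {2,3,4,6,7}->{3,4,6,7}
Constraint 3 (Y < V) on D(Y)={2,3,4,5,7} D(V)={2,3,4,5,6}: Y {2,3,4,5,7}->{2,3,4,5}; V {2,3,4,5,6}->{3,4,5,6}
So after constraint 3: D(V)={3,4,5,6}, size = 4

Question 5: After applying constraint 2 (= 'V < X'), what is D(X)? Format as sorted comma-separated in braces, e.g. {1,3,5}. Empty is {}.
Constraint 1 (U != X) on D(U)={2,3,4} D(X)={2,3,4,6,7}: no change
Constraint 2 (V < X) on D(V)={2,3,4,5,6,7} D(X)={2,3,4,6,7}: V {2,3,4,5,6,7}->{2,3,4,5,6}; X {2,3,4,6,7}->{3,4,6,7}
So after constraint 2: D(X) = {3,4,6,7}

Answer: {3,4,6,7}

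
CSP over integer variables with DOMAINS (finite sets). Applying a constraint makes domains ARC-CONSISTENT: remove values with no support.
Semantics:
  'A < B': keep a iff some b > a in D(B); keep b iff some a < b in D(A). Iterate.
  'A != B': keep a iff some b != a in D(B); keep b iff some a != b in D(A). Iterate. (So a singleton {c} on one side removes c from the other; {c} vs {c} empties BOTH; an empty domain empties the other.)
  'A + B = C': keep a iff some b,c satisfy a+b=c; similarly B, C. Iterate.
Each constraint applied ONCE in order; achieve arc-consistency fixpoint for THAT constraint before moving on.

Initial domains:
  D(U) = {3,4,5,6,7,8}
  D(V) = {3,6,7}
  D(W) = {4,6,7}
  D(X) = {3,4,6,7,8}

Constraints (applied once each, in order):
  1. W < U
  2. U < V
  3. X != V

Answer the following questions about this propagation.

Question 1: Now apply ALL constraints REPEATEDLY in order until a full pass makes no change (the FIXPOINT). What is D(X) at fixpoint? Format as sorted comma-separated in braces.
pass 0 (initial): D(X)={3,4,6,7,8}
pass 1: U {3,4,5,6,7,8}->{5,6}; V {3,6,7}->{6,7}
pass 2: W {4,6,7}->{4}
pass 3: no change
Fixpoint after 3 passes: D(X) = {3,4,6,7,8}

Answer: {3,4,6,7,8}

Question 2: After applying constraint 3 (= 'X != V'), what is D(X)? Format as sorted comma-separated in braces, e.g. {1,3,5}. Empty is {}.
Constraint 1 (W < U) on D(W)={4,6,7} D(U)={3,4,5,6,7,8}: U {3,4,5,6,7,8}->{5,6,7,8}
Constraint 2 (U < V) on D(U)={5,6,7,8} D(V)={3,6,7}: U {5,6,7,8}->{5,6}; V {3,6,7}->{6,7}
Constraint 3 (X != V) on D(X)={3,4,6,7,8} D(V)={6,7}: no change
So after constraint 3: D(X) = {3,4,6,7,8}

Answer: {3,4,6,7,8}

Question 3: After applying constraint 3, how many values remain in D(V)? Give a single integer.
Constraint 1 (W < U) on D(W)={4,6,7} D(U)={3,4,5,6,7,8}: U {3,4,5,6,7,8}->{5,6,7,8}
Constraint 2 (U < V) on D(U)={5,6,7,8} D(V)={3,6,7}: U {5,6,7,8}->{5,6}; V {3,6,7}->{6,7}
Constraint 3 (X != V) on D(X)={3,4,6,7,8} D(V)={6,7}: no change
So after constraint 3: D(V)={6,7}, size = 2

Answer: 2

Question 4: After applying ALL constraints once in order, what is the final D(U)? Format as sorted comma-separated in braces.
Constraint 1 (W < U) on D(W)={4,6,7} D(U)={3,4,5,6,7,8}: U {3,4,5,6,7,8}->{5,6,7,8}
Constraint 2 (U < V) on D(U)={5,6,7,8} D(V)={3,6,7}: U {5,6,7,8}->{5,6}; V {3,6,7}->{6,7}
Constraint 3 (X != V) on D(X)={3,4,6,7,8} D(V)={6,7}: no change
So after all 3 constraints: D(U) = {5,6}

Answer: {5,6}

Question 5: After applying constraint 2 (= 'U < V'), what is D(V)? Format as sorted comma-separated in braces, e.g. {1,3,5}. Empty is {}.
Constraint 1 (W < U) on D(W)={4,6,7} D(U)={3,4,5,6,7,8}: U {3,4,5,6,7,8}->{5,6,7,8}
Constraint 2 (U < V) on D(U)={5,6,7,8} D(V)={3,6,7}: U {5,6,7,8}->{5,6}; V {3,6,7}->{6,7}
So after constraint 2: D(V) = {6,7}

Answer: {6,7}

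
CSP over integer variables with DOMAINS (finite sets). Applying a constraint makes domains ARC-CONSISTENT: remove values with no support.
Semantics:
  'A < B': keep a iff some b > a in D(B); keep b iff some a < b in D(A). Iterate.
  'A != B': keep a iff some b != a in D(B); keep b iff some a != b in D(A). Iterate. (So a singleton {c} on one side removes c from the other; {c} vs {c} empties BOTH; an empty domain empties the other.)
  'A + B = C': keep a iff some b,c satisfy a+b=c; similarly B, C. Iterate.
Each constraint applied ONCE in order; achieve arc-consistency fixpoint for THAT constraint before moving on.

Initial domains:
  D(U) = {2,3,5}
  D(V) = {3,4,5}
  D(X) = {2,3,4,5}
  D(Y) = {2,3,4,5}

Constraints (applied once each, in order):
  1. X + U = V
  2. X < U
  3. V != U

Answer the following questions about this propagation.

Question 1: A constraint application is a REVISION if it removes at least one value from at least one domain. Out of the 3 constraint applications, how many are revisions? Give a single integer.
Constraint 1 (X + U = V) on D(X)={2,3,4,5} D(U)={2,3,5} D(V)={3,4,5}: X {2,3,4,5}->{2,3}; U {2,3,5}->{2,3}; V {3,4,5}->{4,5} => REVISION
Constraint 2 (X < U) on D(X)={2,3} D(U)={2,3}: X {2,3}->{2}; U {2,3}->{3} => REVISION
Constraint 3 (V != U) on D(V)={4,5} D(U)={3}: no change => not a revision
Total revisions = 2

Answer: 2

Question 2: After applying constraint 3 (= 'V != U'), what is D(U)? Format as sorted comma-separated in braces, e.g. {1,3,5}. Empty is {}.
Constraint 1 (X + U = V) on D(X)={2,3,4,5} D(U)={2,3,5} D(V)={3,4,5}: X {2,3,4,5}->{2,3}; U {2,3,5}->{2,3}; V {3,4,5}->{4,5}
Constraint 2 (X < U) on D(X)={2,3} D(U)={2,3}: X {2,3}->{2}; U {2,3}->{3}
Constraint 3 (V != U) on D(V)={4,5} D(U)={3}: no change
So after constraint 3: D(U) = {3}

Answer: {3}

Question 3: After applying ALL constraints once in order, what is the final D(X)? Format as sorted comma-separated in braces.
Constraint 1 (X + U = V) on D(X)={2,3,4,5} D(U)={2,3,5} D(V)={3,4,5}: X {2,3,4,5}->{2,3}; U {2,3,5}->{2,3}; V {3,4,5}->{4,5}
Constraint 2 (X < U) on D(X)={2,3} D(U)={2,3}: X {2,3}->{2}; U {2,3}->{3}
Constraint 3 (V != U) on D(V)={4,5} D(U)={3}: no change
So after all 3 constraints: D(X) = {2}

Answer: {2}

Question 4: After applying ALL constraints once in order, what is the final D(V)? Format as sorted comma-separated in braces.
Answer: {4,5}

Derivation:
Constraint 1 (X + U = V) on D(X)={2,3,4,5} D(U)={2,3,5} D(V)={3,4,5}: X {2,3,4,5}->{2,3}; U {2,3,5}->{2,3}; V {3,4,5}->{4,5}
Constraint 2 (X < U) on D(X)={2,3} D(U)={2,3}: X {2,3}->{2}; U {2,3}->{3}
Constraint 3 (V != U) on D(V)={4,5} D(U)={3}: no change
So after all 3 constraints: D(V) = {4,5}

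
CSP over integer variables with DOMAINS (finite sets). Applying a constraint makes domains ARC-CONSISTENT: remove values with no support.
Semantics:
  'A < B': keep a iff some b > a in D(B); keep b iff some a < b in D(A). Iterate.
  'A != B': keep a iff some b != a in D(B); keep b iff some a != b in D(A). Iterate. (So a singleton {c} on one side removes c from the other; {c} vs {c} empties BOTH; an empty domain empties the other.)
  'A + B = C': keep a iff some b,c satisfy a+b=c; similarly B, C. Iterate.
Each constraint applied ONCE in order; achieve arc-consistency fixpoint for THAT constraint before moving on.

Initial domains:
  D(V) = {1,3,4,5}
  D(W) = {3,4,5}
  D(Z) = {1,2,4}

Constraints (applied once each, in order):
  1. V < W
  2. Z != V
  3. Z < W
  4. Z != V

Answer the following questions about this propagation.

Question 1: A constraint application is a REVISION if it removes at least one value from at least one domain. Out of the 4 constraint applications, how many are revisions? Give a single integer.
Answer: 1

Derivation:
Constraint 1 (V < W) on D(V)={1,3,4,5} D(W)={3,4,5}: V {1,3,4,5}->{1,3,4} => REVISION
Constraint 2 (Z != V) on D(Z)={1,2,4} D(V)={1,3,4}: no change => not a revision
Constraint 3 (Z < W) on D(Z)={1,2,4} D(W)={3,4,5}: no change => not a revision
Constraint 4 (Z != V) on D(Z)={1,2,4} D(V)={1,3,4}: no change => not a revision
Total revisions = 1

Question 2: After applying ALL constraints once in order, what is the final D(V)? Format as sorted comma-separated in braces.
Answer: {1,3,4}

Derivation:
Constraint 1 (V < W) on D(V)={1,3,4,5} D(W)={3,4,5}: V {1,3,4,5}->{1,3,4}
Constraint 2 (Z != V) on D(Z)={1,2,4} D(V)={1,3,4}: no change
Constraint 3 (Z < W) on D(Z)={1,2,4} D(W)={3,4,5}: no change
Constraint 4 (Z != V) on D(Z)={1,2,4} D(V)={1,3,4}: no change
So after all 4 constraints: D(V) = {1,3,4}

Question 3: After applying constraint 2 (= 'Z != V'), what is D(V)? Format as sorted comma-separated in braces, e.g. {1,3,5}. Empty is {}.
Constraint 1 (V < W) on D(V)={1,3,4,5} D(W)={3,4,5}: V {1,3,4,5}->{1,3,4}
Constraint 2 (Z != V) on D(Z)={1,2,4} D(V)={1,3,4}: no change
So after constraint 2: D(V) = {1,3,4}

Answer: {1,3,4}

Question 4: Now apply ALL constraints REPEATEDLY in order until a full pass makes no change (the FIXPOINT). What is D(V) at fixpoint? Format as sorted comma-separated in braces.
Answer: {1,3,4}

Derivation:
pass 0 (initial): D(V)={1,3,4,5}
pass 1: V {1,3,4,5}->{1,3,4}
pass 2: no change
Fixpoint after 2 passes: D(V) = {1,3,4}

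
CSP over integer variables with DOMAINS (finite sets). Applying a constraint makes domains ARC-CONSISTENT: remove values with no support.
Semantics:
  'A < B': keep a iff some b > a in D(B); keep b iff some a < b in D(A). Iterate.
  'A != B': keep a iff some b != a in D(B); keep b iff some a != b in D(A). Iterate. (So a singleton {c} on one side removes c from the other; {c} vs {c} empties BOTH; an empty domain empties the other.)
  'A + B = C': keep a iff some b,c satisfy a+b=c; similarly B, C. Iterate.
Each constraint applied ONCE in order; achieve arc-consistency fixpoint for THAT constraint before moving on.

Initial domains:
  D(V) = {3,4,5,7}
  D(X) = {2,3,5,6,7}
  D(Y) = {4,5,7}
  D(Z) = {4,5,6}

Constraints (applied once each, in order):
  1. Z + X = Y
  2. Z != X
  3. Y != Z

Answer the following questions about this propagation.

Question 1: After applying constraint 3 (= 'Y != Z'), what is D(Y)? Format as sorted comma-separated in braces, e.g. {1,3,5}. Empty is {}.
Constraint 1 (Z + X = Y) on D(Z)={4,5,6} D(X)={2,3,5,6,7} D(Y)={4,5,7}: Z {4,5,6}->{4,5}; X {2,3,5,6,7}->{2,3}; Y {4,5,7}->{7}
Constraint 2 (Z != X) on D(Z)={4,5} D(X)={2,3}: no change
Constraint 3 (Y != Z) on D(Y)={7} D(Z)={4,5}: no change
So after constraint 3: D(Y) = {7}

Answer: {7}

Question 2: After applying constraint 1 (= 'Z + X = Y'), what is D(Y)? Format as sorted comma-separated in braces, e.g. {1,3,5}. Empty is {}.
Answer: {7}

Derivation:
Constraint 1 (Z + X = Y) on D(Z)={4,5,6} D(X)={2,3,5,6,7} D(Y)={4,5,7}: Z {4,5,6}->{4,5}; X {2,3,5,6,7}->{2,3}; Y {4,5,7}->{7}
So after constraint 1: D(Y) = {7}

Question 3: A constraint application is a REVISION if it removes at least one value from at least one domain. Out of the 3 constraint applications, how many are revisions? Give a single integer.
Constraint 1 (Z + X = Y) on D(Z)={4,5,6} D(X)={2,3,5,6,7} D(Y)={4,5,7}: Z {4,5,6}->{4,5}; X {2,3,5,6,7}->{2,3}; Y {4,5,7}->{7} => REVISION
Constraint 2 (Z != X) on D(Z)={4,5} D(X)={2,3}: no change => not a revision
Constraint 3 (Y != Z) on D(Y)={7} D(Z)={4,5}: no change => not a revision
Total revisions = 1

Answer: 1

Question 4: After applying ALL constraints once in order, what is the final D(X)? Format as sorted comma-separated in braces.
Constraint 1 (Z + X = Y) on D(Z)={4,5,6} D(X)={2,3,5,6,7} D(Y)={4,5,7}: Z {4,5,6}->{4,5}; X {2,3,5,6,7}->{2,3}; Y {4,5,7}->{7}
Constraint 2 (Z != X) on D(Z)={4,5} D(X)={2,3}: no change
Constraint 3 (Y != Z) on D(Y)={7} D(Z)={4,5}: no change
So after all 3 constraints: D(X) = {2,3}

Answer: {2,3}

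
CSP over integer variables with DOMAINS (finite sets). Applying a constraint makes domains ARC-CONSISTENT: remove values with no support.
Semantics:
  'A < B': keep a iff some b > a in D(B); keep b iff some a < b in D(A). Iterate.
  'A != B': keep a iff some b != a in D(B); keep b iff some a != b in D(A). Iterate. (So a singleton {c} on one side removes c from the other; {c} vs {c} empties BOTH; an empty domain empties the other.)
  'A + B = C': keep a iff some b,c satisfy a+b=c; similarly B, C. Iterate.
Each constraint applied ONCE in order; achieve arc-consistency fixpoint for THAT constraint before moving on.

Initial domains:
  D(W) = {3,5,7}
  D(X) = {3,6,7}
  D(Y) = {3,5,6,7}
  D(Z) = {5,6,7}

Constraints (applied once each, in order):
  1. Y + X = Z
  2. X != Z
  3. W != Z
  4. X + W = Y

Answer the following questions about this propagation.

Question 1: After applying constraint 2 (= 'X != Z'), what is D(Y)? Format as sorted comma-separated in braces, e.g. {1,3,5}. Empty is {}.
Constraint 1 (Y + X = Z) on D(Y)={3,5,6,7} D(X)={3,6,7} D(Z)={5,6,7}: Y {3,5,6,7}->{3}; X {3,6,7}->{3}; Z {5,6,7}->{6}
Constraint 2 (X != Z) on D(X)={3} D(Z)={6}: no change
So after constraint 2: D(Y) = {3}

Answer: {3}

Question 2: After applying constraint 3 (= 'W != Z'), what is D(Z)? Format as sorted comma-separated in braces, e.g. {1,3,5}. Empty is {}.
Constraint 1 (Y + X = Z) on D(Y)={3,5,6,7} D(X)={3,6,7} D(Z)={5,6,7}: Y {3,5,6,7}->{3}; X {3,6,7}->{3}; Z {5,6,7}->{6}
Constraint 2 (X != Z) on D(X)={3} D(Z)={6}: no change
Constraint 3 (W != Z) on D(W)={3,5,7} D(Z)={6}: no change
So after constraint 3: D(Z) = {6}

Answer: {6}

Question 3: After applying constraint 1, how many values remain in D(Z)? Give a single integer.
Answer: 1

Derivation:
Constraint 1 (Y + X = Z) on D(Y)={3,5,6,7} D(X)={3,6,7} D(Z)={5,6,7}: Y {3,5,6,7}->{3}; X {3,6,7}->{3}; Z {5,6,7}->{6}
So after constraint 1: D(Z)={6}, size = 1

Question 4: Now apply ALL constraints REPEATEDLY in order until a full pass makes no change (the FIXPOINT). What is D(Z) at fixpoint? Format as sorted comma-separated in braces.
Answer: {}

Derivation:
pass 0 (initial): D(Z)={5,6,7}
pass 1: W {3,5,7}->{}; X {3,6,7}->{}; Y {3,5,6,7}->{}; Z {5,6,7}->{6}
pass 2: Z {6}->{}
pass 3: no change
Fixpoint after 3 passes: D(Z) = {}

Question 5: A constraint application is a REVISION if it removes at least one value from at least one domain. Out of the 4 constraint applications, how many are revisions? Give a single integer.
Constraint 1 (Y + X = Z) on D(Y)={3,5,6,7} D(X)={3,6,7} D(Z)={5,6,7}: Y {3,5,6,7}->{3}; X {3,6,7}->{3}; Z {5,6,7}->{6} => REVISION
Constraint 2 (X != Z) on D(X)={3} D(Z)={6}: no change => not a revision
Constraint 3 (W != Z) on D(W)={3,5,7} D(Z)={6}: no change => not a revision
Constraint 4 (X + W = Y) on D(X)={3} D(W)={3,5,7} D(Y)={3}: X {3}->{}; W {3,5,7}->{}; Y {3}->{} => REVISION
Total revisions = 2

Answer: 2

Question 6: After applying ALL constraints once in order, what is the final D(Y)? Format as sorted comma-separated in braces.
Answer: {}

Derivation:
Constraint 1 (Y + X = Z) on D(Y)={3,5,6,7} D(X)={3,6,7} D(Z)={5,6,7}: Y {3,5,6,7}->{3}; X {3,6,7}->{3}; Z {5,6,7}->{6}
Constraint 2 (X != Z) on D(X)={3} D(Z)={6}: no change
Constraint 3 (W != Z) on D(W)={3,5,7} D(Z)={6}: no change
Constraint 4 (X + W = Y) on D(X)={3} D(W)={3,5,7} D(Y)={3}: X {3}->{}; W {3,5,7}->{}; Y {3}->{}
So after all 4 constraints: D(Y) = {}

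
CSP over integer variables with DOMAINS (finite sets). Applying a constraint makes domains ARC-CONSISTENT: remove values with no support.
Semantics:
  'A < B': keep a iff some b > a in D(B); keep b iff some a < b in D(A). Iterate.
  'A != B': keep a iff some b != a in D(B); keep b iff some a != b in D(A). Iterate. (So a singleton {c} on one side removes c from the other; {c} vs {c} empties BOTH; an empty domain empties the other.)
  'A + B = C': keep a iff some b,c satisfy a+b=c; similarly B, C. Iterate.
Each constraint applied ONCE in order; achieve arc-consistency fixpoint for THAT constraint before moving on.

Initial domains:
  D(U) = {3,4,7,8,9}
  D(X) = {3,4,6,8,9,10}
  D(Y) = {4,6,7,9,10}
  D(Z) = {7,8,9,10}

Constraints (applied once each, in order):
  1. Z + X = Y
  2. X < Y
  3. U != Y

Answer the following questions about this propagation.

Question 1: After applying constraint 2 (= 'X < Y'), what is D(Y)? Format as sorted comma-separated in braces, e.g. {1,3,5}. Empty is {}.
Answer: {10}

Derivation:
Constraint 1 (Z + X = Y) on D(Z)={7,8,9,10} D(X)={3,4,6,8,9,10} D(Y)={4,6,7,9,10}: Z {7,8,9,10}->{7}; X {3,4,6,8,9,10}->{3}; Y {4,6,7,9,10}->{10}
Constraint 2 (X < Y) on D(X)={3} D(Y)={10}: no change
So after constraint 2: D(Y) = {10}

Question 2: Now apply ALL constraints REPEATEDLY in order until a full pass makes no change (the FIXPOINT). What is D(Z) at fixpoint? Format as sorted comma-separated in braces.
Answer: {7}

Derivation:
pass 0 (initial): D(Z)={7,8,9,10}
pass 1: X {3,4,6,8,9,10}->{3}; Y {4,6,7,9,10}->{10}; Z {7,8,9,10}->{7}
pass 2: no change
Fixpoint after 2 passes: D(Z) = {7}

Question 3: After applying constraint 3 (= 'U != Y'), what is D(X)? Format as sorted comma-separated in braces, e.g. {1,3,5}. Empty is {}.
Constraint 1 (Z + X = Y) on D(Z)={7,8,9,10} D(X)={3,4,6,8,9,10} D(Y)={4,6,7,9,10}: Z {7,8,9,10}->{7}; X {3,4,6,8,9,10}->{3}; Y {4,6,7,9,10}->{10}
Constraint 2 (X < Y) on D(X)={3} D(Y)={10}: no change
Constraint 3 (U != Y) on D(U)={3,4,7,8,9} D(Y)={10}: no change
So after constraint 3: D(X) = {3}

Answer: {3}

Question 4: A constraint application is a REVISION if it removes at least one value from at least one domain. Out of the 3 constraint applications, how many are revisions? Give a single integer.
Answer: 1

Derivation:
Constraint 1 (Z + X = Y) on D(Z)={7,8,9,10} D(X)={3,4,6,8,9,10} D(Y)={4,6,7,9,10}: Z {7,8,9,10}->{7}; X {3,4,6,8,9,10}->{3}; Y {4,6,7,9,10}->{10} => REVISION
Constraint 2 (X < Y) on D(X)={3} D(Y)={10}: no change => not a revision
Constraint 3 (U != Y) on D(U)={3,4,7,8,9} D(Y)={10}: no change => not a revision
Total revisions = 1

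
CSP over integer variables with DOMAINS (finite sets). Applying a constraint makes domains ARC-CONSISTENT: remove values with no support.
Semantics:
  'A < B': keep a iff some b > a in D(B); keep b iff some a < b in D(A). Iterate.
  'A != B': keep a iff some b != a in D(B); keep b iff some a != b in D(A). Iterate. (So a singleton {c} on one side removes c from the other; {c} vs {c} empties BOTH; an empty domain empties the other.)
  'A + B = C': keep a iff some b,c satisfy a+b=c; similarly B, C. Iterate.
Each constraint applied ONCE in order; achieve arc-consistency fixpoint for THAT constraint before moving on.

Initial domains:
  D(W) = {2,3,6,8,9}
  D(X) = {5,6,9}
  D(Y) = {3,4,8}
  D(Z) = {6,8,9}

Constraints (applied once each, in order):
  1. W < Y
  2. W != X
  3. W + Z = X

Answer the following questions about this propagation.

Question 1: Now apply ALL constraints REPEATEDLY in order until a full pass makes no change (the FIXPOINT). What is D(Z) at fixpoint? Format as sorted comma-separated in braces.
Answer: {6}

Derivation:
pass 0 (initial): D(Z)={6,8,9}
pass 1: W {2,3,6,8,9}->{3}; X {5,6,9}->{9}; Z {6,8,9}->{6}
pass 2: Y {3,4,8}->{4,8}
pass 3: no change
Fixpoint after 3 passes: D(Z) = {6}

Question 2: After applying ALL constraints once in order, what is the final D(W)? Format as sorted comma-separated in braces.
Answer: {3}

Derivation:
Constraint 1 (W < Y) on D(W)={2,3,6,8,9} D(Y)={3,4,8}: W {2,3,6,8,9}->{2,3,6}
Constraint 2 (W != X) on D(W)={2,3,6} D(X)={5,6,9}: no change
Constraint 3 (W + Z = X) on D(W)={2,3,6} D(Z)={6,8,9} D(X)={5,6,9}: W {2,3,6}->{3}; Z {6,8,9}->{6}; X {5,6,9}->{9}
So after all 3 constraints: D(W) = {3}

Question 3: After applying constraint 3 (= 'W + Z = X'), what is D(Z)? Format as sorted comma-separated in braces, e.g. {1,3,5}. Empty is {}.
Answer: {6}

Derivation:
Constraint 1 (W < Y) on D(W)={2,3,6,8,9} D(Y)={3,4,8}: W {2,3,6,8,9}->{2,3,6}
Constraint 2 (W != X) on D(W)={2,3,6} D(X)={5,6,9}: no change
Constraint 3 (W + Z = X) on D(W)={2,3,6} D(Z)={6,8,9} D(X)={5,6,9}: W {2,3,6}->{3}; Z {6,8,9}->{6}; X {5,6,9}->{9}
So after constraint 3: D(Z) = {6}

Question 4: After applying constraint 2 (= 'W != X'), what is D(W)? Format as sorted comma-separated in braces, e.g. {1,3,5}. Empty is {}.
Constraint 1 (W < Y) on D(W)={2,3,6,8,9} D(Y)={3,4,8}: W {2,3,6,8,9}->{2,3,6}
Constraint 2 (W != X) on D(W)={2,3,6} D(X)={5,6,9}: no change
So after constraint 2: D(W) = {2,3,6}

Answer: {2,3,6}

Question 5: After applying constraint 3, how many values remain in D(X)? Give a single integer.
Constraint 1 (W < Y) on D(W)={2,3,6,8,9} D(Y)={3,4,8}: W {2,3,6,8,9}->{2,3,6}
Constraint 2 (W != X) on D(W)={2,3,6} D(X)={5,6,9}: no change
Constraint 3 (W + Z = X) on D(W)={2,3,6} D(Z)={6,8,9} D(X)={5,6,9}: W {2,3,6}->{3}; Z {6,8,9}->{6}; X {5,6,9}->{9}
So after constraint 3: D(X)={9}, size = 1

Answer: 1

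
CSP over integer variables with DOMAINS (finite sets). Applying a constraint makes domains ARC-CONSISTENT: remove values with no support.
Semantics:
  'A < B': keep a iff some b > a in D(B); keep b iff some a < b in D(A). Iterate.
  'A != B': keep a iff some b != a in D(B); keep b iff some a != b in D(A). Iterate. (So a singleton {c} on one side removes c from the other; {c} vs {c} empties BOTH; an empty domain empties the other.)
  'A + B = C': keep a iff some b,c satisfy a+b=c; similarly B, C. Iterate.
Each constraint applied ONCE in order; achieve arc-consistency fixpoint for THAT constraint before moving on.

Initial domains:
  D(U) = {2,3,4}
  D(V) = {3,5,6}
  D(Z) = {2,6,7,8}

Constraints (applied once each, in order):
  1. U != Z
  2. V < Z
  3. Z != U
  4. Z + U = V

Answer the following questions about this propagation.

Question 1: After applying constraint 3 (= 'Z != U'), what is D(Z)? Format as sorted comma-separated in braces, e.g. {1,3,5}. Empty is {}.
Constraint 1 (U != Z) on D(U)={2,3,4} D(Z)={2,6,7,8}: no change
Constraint 2 (V < Z) on D(V)={3,5,6} D(Z)={2,6,7,8}: Z {2,6,7,8}->{6,7,8}
Constraint 3 (Z != U) on D(Z)={6,7,8} D(U)={2,3,4}: no change
So after constraint 3: D(Z) = {6,7,8}

Answer: {6,7,8}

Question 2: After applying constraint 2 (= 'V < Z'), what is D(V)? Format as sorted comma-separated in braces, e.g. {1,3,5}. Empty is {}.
Constraint 1 (U != Z) on D(U)={2,3,4} D(Z)={2,6,7,8}: no change
Constraint 2 (V < Z) on D(V)={3,5,6} D(Z)={2,6,7,8}: Z {2,6,7,8}->{6,7,8}
So after constraint 2: D(V) = {3,5,6}

Answer: {3,5,6}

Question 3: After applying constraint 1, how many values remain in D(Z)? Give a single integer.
Answer: 4

Derivation:
Constraint 1 (U != Z) on D(U)={2,3,4} D(Z)={2,6,7,8}: no change
So after constraint 1: D(Z)={2,6,7,8}, size = 4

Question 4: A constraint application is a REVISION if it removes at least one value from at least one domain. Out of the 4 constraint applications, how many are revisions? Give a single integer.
Answer: 2

Derivation:
Constraint 1 (U != Z) on D(U)={2,3,4} D(Z)={2,6,7,8}: no change => not a revision
Constraint 2 (V < Z) on D(V)={3,5,6} D(Z)={2,6,7,8}: Z {2,6,7,8}->{6,7,8} => REVISION
Constraint 3 (Z != U) on D(Z)={6,7,8} D(U)={2,3,4}: no change => not a revision
Constraint 4 (Z + U = V) on D(Z)={6,7,8} D(U)={2,3,4} D(V)={3,5,6}: Z {6,7,8}->{}; U {2,3,4}->{}; V {3,5,6}->{} => REVISION
Total revisions = 2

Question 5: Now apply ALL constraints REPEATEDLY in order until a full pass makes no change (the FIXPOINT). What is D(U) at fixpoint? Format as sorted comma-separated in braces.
Answer: {}

Derivation:
pass 0 (initial): D(U)={2,3,4}
pass 1: U {2,3,4}->{}; V {3,5,6}->{}; Z {2,6,7,8}->{}
pass 2: no change
Fixpoint after 2 passes: D(U) = {}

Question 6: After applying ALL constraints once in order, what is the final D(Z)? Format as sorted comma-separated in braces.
Answer: {}

Derivation:
Constraint 1 (U != Z) on D(U)={2,3,4} D(Z)={2,6,7,8}: no change
Constraint 2 (V < Z) on D(V)={3,5,6} D(Z)={2,6,7,8}: Z {2,6,7,8}->{6,7,8}
Constraint 3 (Z != U) on D(Z)={6,7,8} D(U)={2,3,4}: no change
Constraint 4 (Z + U = V) on D(Z)={6,7,8} D(U)={2,3,4} D(V)={3,5,6}: Z {6,7,8}->{}; U {2,3,4}->{}; V {3,5,6}->{}
So after all 4 constraints: D(Z) = {}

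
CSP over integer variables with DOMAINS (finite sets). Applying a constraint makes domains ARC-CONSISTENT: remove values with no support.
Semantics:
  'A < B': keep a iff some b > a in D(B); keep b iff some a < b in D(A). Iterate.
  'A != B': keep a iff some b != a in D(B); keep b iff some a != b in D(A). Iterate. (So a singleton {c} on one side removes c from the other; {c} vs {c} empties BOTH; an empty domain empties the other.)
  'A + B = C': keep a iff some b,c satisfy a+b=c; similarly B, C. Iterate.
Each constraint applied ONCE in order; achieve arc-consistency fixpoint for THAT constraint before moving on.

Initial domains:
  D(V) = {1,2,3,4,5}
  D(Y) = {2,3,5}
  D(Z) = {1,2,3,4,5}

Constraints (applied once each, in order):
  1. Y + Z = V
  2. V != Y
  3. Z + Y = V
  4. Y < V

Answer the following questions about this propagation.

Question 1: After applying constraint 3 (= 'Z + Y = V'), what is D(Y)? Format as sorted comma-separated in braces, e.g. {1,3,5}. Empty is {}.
Constraint 1 (Y + Z = V) on D(Y)={2,3,5} D(Z)={1,2,3,4,5} D(V)={1,2,3,4,5}: Y {2,3,5}->{2,3}; Z {1,2,3,4,5}->{1,2,3}; V {1,2,3,4,5}->{3,4,5}
Constraint 2 (V != Y) on D(V)={3,4,5} D(Y)={2,3}: no change
Constraint 3 (Z + Y = V) on D(Z)={1,2,3} D(Y)={2,3} D(V)={3,4,5}: no change
So after constraint 3: D(Y) = {2,3}

Answer: {2,3}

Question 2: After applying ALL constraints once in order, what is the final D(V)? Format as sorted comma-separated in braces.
Constraint 1 (Y + Z = V) on D(Y)={2,3,5} D(Z)={1,2,3,4,5} D(V)={1,2,3,4,5}: Y {2,3,5}->{2,3}; Z {1,2,3,4,5}->{1,2,3}; V {1,2,3,4,5}->{3,4,5}
Constraint 2 (V != Y) on D(V)={3,4,5} D(Y)={2,3}: no change
Constraint 3 (Z + Y = V) on D(Z)={1,2,3} D(Y)={2,3} D(V)={3,4,5}: no change
Constraint 4 (Y < V) on D(Y)={2,3} D(V)={3,4,5}: no change
So after all 4 constraints: D(V) = {3,4,5}

Answer: {3,4,5}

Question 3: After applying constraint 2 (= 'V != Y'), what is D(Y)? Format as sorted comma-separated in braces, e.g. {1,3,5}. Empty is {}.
Constraint 1 (Y + Z = V) on D(Y)={2,3,5} D(Z)={1,2,3,4,5} D(V)={1,2,3,4,5}: Y {2,3,5}->{2,3}; Z {1,2,3,4,5}->{1,2,3}; V {1,2,3,4,5}->{3,4,5}
Constraint 2 (V != Y) on D(V)={3,4,5} D(Y)={2,3}: no change
So after constraint 2: D(Y) = {2,3}

Answer: {2,3}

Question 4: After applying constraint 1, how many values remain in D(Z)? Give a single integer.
Answer: 3

Derivation:
Constraint 1 (Y + Z = V) on D(Y)={2,3,5} D(Z)={1,2,3,4,5} D(V)={1,2,3,4,5}: Y {2,3,5}->{2,3}; Z {1,2,3,4,5}->{1,2,3}; V {1,2,3,4,5}->{3,4,5}
So after constraint 1: D(Z)={1,2,3}, size = 3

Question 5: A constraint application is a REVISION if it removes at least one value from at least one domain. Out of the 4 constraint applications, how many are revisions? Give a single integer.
Answer: 1

Derivation:
Constraint 1 (Y + Z = V) on D(Y)={2,3,5} D(Z)={1,2,3,4,5} D(V)={1,2,3,4,5}: Y {2,3,5}->{2,3}; Z {1,2,3,4,5}->{1,2,3}; V {1,2,3,4,5}->{3,4,5} => REVISION
Constraint 2 (V != Y) on D(V)={3,4,5} D(Y)={2,3}: no change => not a revision
Constraint 3 (Z + Y = V) on D(Z)={1,2,3} D(Y)={2,3} D(V)={3,4,5}: no change => not a revision
Constraint 4 (Y < V) on D(Y)={2,3} D(V)={3,4,5}: no change => not a revision
Total revisions = 1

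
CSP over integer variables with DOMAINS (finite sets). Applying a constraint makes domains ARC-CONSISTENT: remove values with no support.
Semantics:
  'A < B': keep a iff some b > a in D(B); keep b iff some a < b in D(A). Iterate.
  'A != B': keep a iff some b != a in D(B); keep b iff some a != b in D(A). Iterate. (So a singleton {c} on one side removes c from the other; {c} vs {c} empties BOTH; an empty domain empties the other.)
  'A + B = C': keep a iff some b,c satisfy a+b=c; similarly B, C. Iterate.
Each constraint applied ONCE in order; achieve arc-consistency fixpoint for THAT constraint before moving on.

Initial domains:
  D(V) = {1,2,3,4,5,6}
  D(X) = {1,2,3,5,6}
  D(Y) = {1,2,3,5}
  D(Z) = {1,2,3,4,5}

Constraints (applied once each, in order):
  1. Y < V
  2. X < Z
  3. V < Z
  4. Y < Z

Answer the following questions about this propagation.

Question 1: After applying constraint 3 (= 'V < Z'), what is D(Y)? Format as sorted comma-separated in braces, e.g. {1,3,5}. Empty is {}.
Constraint 1 (Y < V) on D(Y)={1,2,3,5} D(V)={1,2,3,4,5,6}: V {1,2,3,4,5,6}->{2,3,4,5,6}
Constraint 2 (X < Z) on D(X)={1,2,3,5,6} D(Z)={1,2,3,4,5}: X {1,2,3,5,6}->{1,2,3}; Z {1,2,3,4,5}->{2,3,4,5}
Constraint 3 (V < Z) on D(V)={2,3,4,5,6} D(Z)={2,3,4,5}: V {2,3,4,5,6}->{2,3,4}; Z {2,3,4,5}->{3,4,5}
So after constraint 3: D(Y) = {1,2,3,5}

Answer: {1,2,3,5}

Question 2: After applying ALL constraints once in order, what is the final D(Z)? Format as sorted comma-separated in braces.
Answer: {3,4,5}

Derivation:
Constraint 1 (Y < V) on D(Y)={1,2,3,5} D(V)={1,2,3,4,5,6}: V {1,2,3,4,5,6}->{2,3,4,5,6}
Constraint 2 (X < Z) on D(X)={1,2,3,5,6} D(Z)={1,2,3,4,5}: X {1,2,3,5,6}->{1,2,3}; Z {1,2,3,4,5}->{2,3,4,5}
Constraint 3 (V < Z) on D(V)={2,3,4,5,6} D(Z)={2,3,4,5}: V {2,3,4,5,6}->{2,3,4}; Z {2,3,4,5}->{3,4,5}
Constraint 4 (Y < Z) on D(Y)={1,2,3,5} D(Z)={3,4,5}: Y {1,2,3,5}->{1,2,3}
So after all 4 constraints: D(Z) = {3,4,5}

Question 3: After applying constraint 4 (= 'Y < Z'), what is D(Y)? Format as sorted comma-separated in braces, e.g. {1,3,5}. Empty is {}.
Constraint 1 (Y < V) on D(Y)={1,2,3,5} D(V)={1,2,3,4,5,6}: V {1,2,3,4,5,6}->{2,3,4,5,6}
Constraint 2 (X < Z) on D(X)={1,2,3,5,6} D(Z)={1,2,3,4,5}: X {1,2,3,5,6}->{1,2,3}; Z {1,2,3,4,5}->{2,3,4,5}
Constraint 3 (V < Z) on D(V)={2,3,4,5,6} D(Z)={2,3,4,5}: V {2,3,4,5,6}->{2,3,4}; Z {2,3,4,5}->{3,4,5}
Constraint 4 (Y < Z) on D(Y)={1,2,3,5} D(Z)={3,4,5}: Y {1,2,3,5}->{1,2,3}
So after constraint 4: D(Y) = {1,2,3}

Answer: {1,2,3}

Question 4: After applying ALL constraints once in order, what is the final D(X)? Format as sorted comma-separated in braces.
Answer: {1,2,3}

Derivation:
Constraint 1 (Y < V) on D(Y)={1,2,3,5} D(V)={1,2,3,4,5,6}: V {1,2,3,4,5,6}->{2,3,4,5,6}
Constraint 2 (X < Z) on D(X)={1,2,3,5,6} D(Z)={1,2,3,4,5}: X {1,2,3,5,6}->{1,2,3}; Z {1,2,3,4,5}->{2,3,4,5}
Constraint 3 (V < Z) on D(V)={2,3,4,5,6} D(Z)={2,3,4,5}: V {2,3,4,5,6}->{2,3,4}; Z {2,3,4,5}->{3,4,5}
Constraint 4 (Y < Z) on D(Y)={1,2,3,5} D(Z)={3,4,5}: Y {1,2,3,5}->{1,2,3}
So after all 4 constraints: D(X) = {1,2,3}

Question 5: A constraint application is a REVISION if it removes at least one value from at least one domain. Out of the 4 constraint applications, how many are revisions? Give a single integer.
Answer: 4

Derivation:
Constraint 1 (Y < V) on D(Y)={1,2,3,5} D(V)={1,2,3,4,5,6}: V {1,2,3,4,5,6}->{2,3,4,5,6} => REVISION
Constraint 2 (X < Z) on D(X)={1,2,3,5,6} D(Z)={1,2,3,4,5}: X {1,2,3,5,6}->{1,2,3}; Z {1,2,3,4,5}->{2,3,4,5} => REVISION
Constraint 3 (V < Z) on D(V)={2,3,4,5,6} D(Z)={2,3,4,5}: V {2,3,4,5,6}->{2,3,4}; Z {2,3,4,5}->{3,4,5} => REVISION
Constraint 4 (Y < Z) on D(Y)={1,2,3,5} D(Z)={3,4,5}: Y {1,2,3,5}->{1,2,3} => REVISION
Total revisions = 4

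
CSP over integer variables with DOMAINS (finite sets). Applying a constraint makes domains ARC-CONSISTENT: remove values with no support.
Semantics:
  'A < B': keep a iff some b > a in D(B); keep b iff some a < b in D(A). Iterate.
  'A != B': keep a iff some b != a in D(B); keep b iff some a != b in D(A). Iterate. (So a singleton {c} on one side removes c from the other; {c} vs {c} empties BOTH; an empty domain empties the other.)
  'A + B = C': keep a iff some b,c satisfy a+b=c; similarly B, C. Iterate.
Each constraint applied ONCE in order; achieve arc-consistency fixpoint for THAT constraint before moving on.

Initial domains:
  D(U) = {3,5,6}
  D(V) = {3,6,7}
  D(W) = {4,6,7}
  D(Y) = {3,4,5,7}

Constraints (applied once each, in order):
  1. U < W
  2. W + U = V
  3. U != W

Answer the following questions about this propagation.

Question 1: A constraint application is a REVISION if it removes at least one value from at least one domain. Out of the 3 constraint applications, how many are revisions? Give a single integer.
Constraint 1 (U < W) on D(U)={3,5,6} D(W)={4,6,7}: no change => not a revision
Constraint 2 (W + U = V) on D(W)={4,6,7} D(U)={3,5,6} D(V)={3,6,7}: W {4,6,7}->{4}; U {3,5,6}->{3}; V {3,6,7}->{7} => REVISION
Constraint 3 (U != W) on D(U)={3} D(W)={4}: no change => not a revision
Total revisions = 1

Answer: 1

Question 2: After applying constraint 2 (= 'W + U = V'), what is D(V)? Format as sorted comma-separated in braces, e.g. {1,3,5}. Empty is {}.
Constraint 1 (U < W) on D(U)={3,5,6} D(W)={4,6,7}: no change
Constraint 2 (W + U = V) on D(W)={4,6,7} D(U)={3,5,6} D(V)={3,6,7}: W {4,6,7}->{4}; U {3,5,6}->{3}; V {3,6,7}->{7}
So after constraint 2: D(V) = {7}

Answer: {7}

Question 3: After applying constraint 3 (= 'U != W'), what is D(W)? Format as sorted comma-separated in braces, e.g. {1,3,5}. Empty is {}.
Constraint 1 (U < W) on D(U)={3,5,6} D(W)={4,6,7}: no change
Constraint 2 (W + U = V) on D(W)={4,6,7} D(U)={3,5,6} D(V)={3,6,7}: W {4,6,7}->{4}; U {3,5,6}->{3}; V {3,6,7}->{7}
Constraint 3 (U != W) on D(U)={3} D(W)={4}: no change
So after constraint 3: D(W) = {4}

Answer: {4}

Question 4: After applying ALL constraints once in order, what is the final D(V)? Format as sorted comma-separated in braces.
Constraint 1 (U < W) on D(U)={3,5,6} D(W)={4,6,7}: no change
Constraint 2 (W + U = V) on D(W)={4,6,7} D(U)={3,5,6} D(V)={3,6,7}: W {4,6,7}->{4}; U {3,5,6}->{3}; V {3,6,7}->{7}
Constraint 3 (U != W) on D(U)={3} D(W)={4}: no change
So after all 3 constraints: D(V) = {7}

Answer: {7}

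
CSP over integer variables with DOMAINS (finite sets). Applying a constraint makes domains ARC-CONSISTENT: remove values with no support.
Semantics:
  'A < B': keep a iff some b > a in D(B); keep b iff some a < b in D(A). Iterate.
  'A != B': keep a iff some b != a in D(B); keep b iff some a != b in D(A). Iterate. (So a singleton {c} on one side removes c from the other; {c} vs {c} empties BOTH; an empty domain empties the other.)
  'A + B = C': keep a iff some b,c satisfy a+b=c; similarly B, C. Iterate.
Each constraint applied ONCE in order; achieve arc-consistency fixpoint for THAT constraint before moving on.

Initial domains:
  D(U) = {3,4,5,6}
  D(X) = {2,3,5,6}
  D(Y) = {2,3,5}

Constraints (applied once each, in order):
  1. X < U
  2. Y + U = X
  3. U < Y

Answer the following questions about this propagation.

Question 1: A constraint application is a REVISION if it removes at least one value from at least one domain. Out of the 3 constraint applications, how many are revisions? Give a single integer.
Constraint 1 (X < U) on D(X)={2,3,5,6} D(U)={3,4,5,6}: X {2,3,5,6}->{2,3,5} => REVISION
Constraint 2 (Y + U = X) on D(Y)={2,3,5} D(U)={3,4,5,6} D(X)={2,3,5}: Y {2,3,5}->{2}; U {3,4,5,6}->{3}; X {2,3,5}->{5} => REVISION
Constraint 3 (U < Y) on D(U)={3} D(Y)={2}: U {3}->{}; Y {2}->{} => REVISION
Total revisions = 3

Answer: 3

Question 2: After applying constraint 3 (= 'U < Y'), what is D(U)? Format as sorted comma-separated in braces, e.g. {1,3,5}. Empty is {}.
Constraint 1 (X < U) on D(X)={2,3,5,6} D(U)={3,4,5,6}: X {2,3,5,6}->{2,3,5}
Constraint 2 (Y + U = X) on D(Y)={2,3,5} D(U)={3,4,5,6} D(X)={2,3,5}: Y {2,3,5}->{2}; U {3,4,5,6}->{3}; X {2,3,5}->{5}
Constraint 3 (U < Y) on D(U)={3} D(Y)={2}: U {3}->{}; Y {2}->{}
So after constraint 3: D(U) = {}

Answer: {}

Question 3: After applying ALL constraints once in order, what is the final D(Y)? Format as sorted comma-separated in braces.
Constraint 1 (X < U) on D(X)={2,3,5,6} D(U)={3,4,5,6}: X {2,3,5,6}->{2,3,5}
Constraint 2 (Y + U = X) on D(Y)={2,3,5} D(U)={3,4,5,6} D(X)={2,3,5}: Y {2,3,5}->{2}; U {3,4,5,6}->{3}; X {2,3,5}->{5}
Constraint 3 (U < Y) on D(U)={3} D(Y)={2}: U {3}->{}; Y {2}->{}
So after all 3 constraints: D(Y) = {}

Answer: {}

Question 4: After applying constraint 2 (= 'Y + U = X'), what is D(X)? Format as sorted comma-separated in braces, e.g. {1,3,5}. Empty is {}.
Constraint 1 (X < U) on D(X)={2,3,5,6} D(U)={3,4,5,6}: X {2,3,5,6}->{2,3,5}
Constraint 2 (Y + U = X) on D(Y)={2,3,5} D(U)={3,4,5,6} D(X)={2,3,5}: Y {2,3,5}->{2}; U {3,4,5,6}->{3}; X {2,3,5}->{5}
So after constraint 2: D(X) = {5}

Answer: {5}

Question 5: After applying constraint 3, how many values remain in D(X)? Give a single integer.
Answer: 1

Derivation:
Constraint 1 (X < U) on D(X)={2,3,5,6} D(U)={3,4,5,6}: X {2,3,5,6}->{2,3,5}
Constraint 2 (Y + U = X) on D(Y)={2,3,5} D(U)={3,4,5,6} D(X)={2,3,5}: Y {2,3,5}->{2}; U {3,4,5,6}->{3}; X {2,3,5}->{5}
Constraint 3 (U < Y) on D(U)={3} D(Y)={2}: U {3}->{}; Y {2}->{}
So after constraint 3: D(X)={5}, size = 1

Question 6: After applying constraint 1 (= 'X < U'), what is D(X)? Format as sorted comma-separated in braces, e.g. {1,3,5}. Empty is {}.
Answer: {2,3,5}

Derivation:
Constraint 1 (X < U) on D(X)={2,3,5,6} D(U)={3,4,5,6}: X {2,3,5,6}->{2,3,5}
So after constraint 1: D(X) = {2,3,5}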